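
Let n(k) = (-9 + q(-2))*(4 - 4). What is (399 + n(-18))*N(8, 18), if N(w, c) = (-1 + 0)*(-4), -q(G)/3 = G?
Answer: 1596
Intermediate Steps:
q(G) = -3*G
N(w, c) = 4 (N(w, c) = -1*(-4) = 4)
n(k) = 0 (n(k) = (-9 - 3*(-2))*(4 - 4) = (-9 + 6)*0 = -3*0 = 0)
(399 + n(-18))*N(8, 18) = (399 + 0)*4 = 399*4 = 1596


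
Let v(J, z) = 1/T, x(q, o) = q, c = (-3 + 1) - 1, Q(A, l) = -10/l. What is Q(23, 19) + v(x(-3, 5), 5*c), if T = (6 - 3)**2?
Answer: -71/171 ≈ -0.41520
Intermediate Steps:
c = -3 (c = -2 - 1 = -3)
T = 9 (T = 3**2 = 9)
v(J, z) = 1/9
Q(23, 19) + v(x(-3, 5), 5*c) = -10/19 + 1/9 = -71/171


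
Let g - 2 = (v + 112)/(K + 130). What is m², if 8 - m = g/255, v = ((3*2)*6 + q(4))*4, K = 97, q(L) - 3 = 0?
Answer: 213774920164/3350673225 ≈ 63.801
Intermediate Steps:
q(L) = 3 (q(L) = 3 + 0 = 3)
v = 156 (v = ((3*2)*6 + 3)*4 = (6*6 + 3)*4 = (36 + 3)*4 = 39*4 = 156)
g = 722/227 (g = 2 + (156 + 112)/(97 + 130) = 2 + 268/227 = 722/227 ≈ 3.1806)
m = 462358/57885 (m = 8 - 722/(227*255) = 8 - 1*722/57885 = 8 - 722/57885 = 462358/57885 ≈ 7.9875)
m² = (462358/57885)² = 213774920164/3350673225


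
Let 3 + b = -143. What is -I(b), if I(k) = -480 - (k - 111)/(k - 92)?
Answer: 114497/238 ≈ 481.08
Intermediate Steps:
b = -146 (b = -3 - 143 = -146)
I(k) = -480 - (-111 + k)/(-92 + k)
-I(b) = -(44271 - 481*(-146))/(-92 - 146) = -(44271 + 70226)/(-238) = -(-1)*114497/238 = -1*(-114497/238) = 114497/238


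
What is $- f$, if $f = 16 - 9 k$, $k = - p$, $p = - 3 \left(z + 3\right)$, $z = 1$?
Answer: $92$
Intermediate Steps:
$p = -12$ ($p = - 3 \left(1 + 3\right) = \left(-3\right) 4 = -12$)
$k = 12$ ($k = \left(-1\right) \left(-12\right) = 12$)
$f = -92$ ($f = 16 - 108 = -92$)
$- f = \left(-1\right) \left(-92\right) = 92$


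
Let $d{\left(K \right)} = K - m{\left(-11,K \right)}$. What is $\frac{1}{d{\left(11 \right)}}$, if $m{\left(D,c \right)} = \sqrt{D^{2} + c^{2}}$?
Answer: $- \frac{1}{11} - \frac{\sqrt{2}}{11} \approx -0.21947$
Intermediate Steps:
$d{\left(K \right)} = K - \sqrt{121 + K^{2}}$ ($d{\left(K \right)} = K - \sqrt{\left(-11\right)^{2} + K^{2}} = K - \sqrt{121 + K^{2}}$)
$\frac{1}{d{\left(11 \right)}} = \frac{1}{11 - \sqrt{121 + 11^{2}}} = \frac{1}{11 - \sqrt{121 + 121}} = \frac{1}{11 - \sqrt{242}} = \frac{1}{11 - 11 \sqrt{2}}$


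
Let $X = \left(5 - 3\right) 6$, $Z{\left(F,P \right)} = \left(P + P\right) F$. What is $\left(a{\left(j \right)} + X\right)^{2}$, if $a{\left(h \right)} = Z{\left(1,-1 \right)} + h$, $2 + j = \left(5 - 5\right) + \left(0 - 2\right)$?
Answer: $36$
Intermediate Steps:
$Z{\left(F,P \right)} = 2 F P$ ($Z{\left(F,P \right)} = 2 P F = 2 F P$)
$j = -4$ ($j = -2 + \left(\left(5 - 5\right) + \left(0 - 2\right)\right) = -2 + \left(0 - 2\right) = -2 - 2 = -4$)
$a{\left(h \right)} = -2 + h$ ($a{\left(h \right)} = 2 \cdot 1 \left(-1\right) + h = -2 + h$)
$X = 12$ ($X = 2 \cdot 6 = 12$)
$\left(a{\left(j \right)} + X\right)^{2} = \left(\left(-2 - 4\right) + 12\right)^{2} = \left(-6 + 12\right)^{2} = 6^{2} = 36$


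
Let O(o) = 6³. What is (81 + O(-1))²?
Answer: 88209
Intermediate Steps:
O(o) = 216
(81 + O(-1))² = (81 + 216)² = 297² = 88209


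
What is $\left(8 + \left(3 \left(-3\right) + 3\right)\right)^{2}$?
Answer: $4$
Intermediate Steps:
$\left(8 + \left(3 \left(-3\right) + 3\right)\right)^{2} = \left(8 + \left(-9 + 3\right)\right)^{2} = \left(8 - 6\right)^{2} = 2^{2} = 4$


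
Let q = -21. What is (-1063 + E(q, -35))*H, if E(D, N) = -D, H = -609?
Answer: 634578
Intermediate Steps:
(-1063 + E(q, -35))*H = (-1063 - 1*(-21))*(-609) = (-1063 + 21)*(-609) = -1042*(-609) = 634578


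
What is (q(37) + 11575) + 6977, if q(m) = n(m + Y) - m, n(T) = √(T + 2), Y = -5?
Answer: 18515 + √34 ≈ 18521.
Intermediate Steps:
n(T) = √(2 + T)
q(m) = √(-3 + m) - m (q(m) = √(2 + (m - 5)) - m = √(2 + (-5 + m)) - m = √(-3 + m) - m)
(q(37) + 11575) + 6977 = ((√(-3 + 37) - 1*37) + 11575) + 6977 = ((√34 - 37) + 11575) + 6977 = ((-37 + √34) + 11575) + 6977 = (11538 + √34) + 6977 = 18515 + √34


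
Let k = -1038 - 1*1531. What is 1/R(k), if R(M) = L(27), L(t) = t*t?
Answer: 1/729 ≈ 0.0013717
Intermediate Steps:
L(t) = t**2
k = -2569 (k = -1038 - 1531 = -2569)
R(M) = 729 (R(M) = 27**2 = 729)
1/R(k) = 1/729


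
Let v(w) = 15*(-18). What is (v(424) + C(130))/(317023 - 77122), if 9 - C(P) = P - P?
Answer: -87/79967 ≈ -0.0010879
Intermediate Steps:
v(w) = -270
C(P) = 9 (C(P) = 9 - (P - P) = 9 - 1*0 = 9 + 0 = 9)
(v(424) + C(130))/(317023 - 77122) = (-270 + 9)/(317023 - 77122) = -261/239901 = -261*1/239901 = -87/79967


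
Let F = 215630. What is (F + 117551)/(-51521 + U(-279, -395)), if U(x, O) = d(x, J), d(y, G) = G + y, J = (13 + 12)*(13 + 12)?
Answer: -333181/51175 ≈ -6.5106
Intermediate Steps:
J = 625 (J = 25*25 = 625)
U(x, O) = 625 + x
(F + 117551)/(-51521 + U(-279, -395)) = (215630 + 117551)/(-51521 + (625 - 279)) = 333181/(-51521 + 346) = 333181/(-51175) = 333181*(-1/51175) = -333181/51175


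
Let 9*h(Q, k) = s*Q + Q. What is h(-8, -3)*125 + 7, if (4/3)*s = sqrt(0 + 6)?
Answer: -937/9 - 250*sqrt(6)/3 ≈ -308.24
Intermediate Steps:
s = 3*sqrt(6)/4 (s = 3*sqrt(0 + 6)/4 = 3*sqrt(6)/4 ≈ 1.8371)
h(Q, k) = Q/9 + Q*sqrt(6)/12 (h(Q, k) = ((3*sqrt(6)/4)*Q + Q)/9 = (3*Q*sqrt(6)/4 + Q)/9 = (Q + 3*Q*sqrt(6)/4)/9 = Q/9 + Q*sqrt(6)/12)
h(-8, -3)*125 + 7 = ((1/36)*(-8)*(4 + 3*sqrt(6)))*125 + 7 = (-8/9 - 2*sqrt(6)/3)*125 + 7 = (-1000/9 - 250*sqrt(6)/3) + 7 = -937/9 - 250*sqrt(6)/3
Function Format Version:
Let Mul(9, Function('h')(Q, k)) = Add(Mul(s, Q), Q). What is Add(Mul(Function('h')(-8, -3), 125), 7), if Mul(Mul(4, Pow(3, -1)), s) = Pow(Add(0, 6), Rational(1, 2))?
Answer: Add(Rational(-937, 9), Mul(Rational(-250, 3), Pow(6, Rational(1, 2)))) ≈ -308.24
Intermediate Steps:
s = Mul(Rational(3, 4), Pow(6, Rational(1, 2))) (s = Mul(Rational(3, 4), Pow(Add(0, 6), Rational(1, 2))) = Mul(Rational(3, 4), Pow(6, Rational(1, 2))) ≈ 1.8371)
Function('h')(Q, k) = Add(Mul(Rational(1, 9), Q), Mul(Rational(1, 12), Q, Pow(6, Rational(1, 2)))) (Function('h')(Q, k) = Mul(Rational(1, 9), Add(Mul(Mul(Rational(3, 4), Pow(6, Rational(1, 2))), Q), Q)) = Mul(Rational(1, 9), Add(Mul(Rational(3, 4), Q, Pow(6, Rational(1, 2))), Q)) = Mul(Rational(1, 9), Add(Q, Mul(Rational(3, 4), Q, Pow(6, Rational(1, 2))))) = Add(Mul(Rational(1, 9), Q), Mul(Rational(1, 12), Q, Pow(6, Rational(1, 2)))))
Add(Mul(Function('h')(-8, -3), 125), 7) = Add(Mul(Mul(Rational(1, 36), -8, Add(4, Mul(3, Pow(6, Rational(1, 2))))), 125), 7) = Add(Mul(Add(Rational(-8, 9), Mul(Rational(-2, 3), Pow(6, Rational(1, 2)))), 125), 7) = Add(Add(Rational(-1000, 9), Mul(Rational(-250, 3), Pow(6, Rational(1, 2)))), 7) = Add(Rational(-937, 9), Mul(Rational(-250, 3), Pow(6, Rational(1, 2))))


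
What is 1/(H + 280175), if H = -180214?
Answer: 1/99961 ≈ 1.0004e-5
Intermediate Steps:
1/(H + 280175) = 1/(-180214 + 280175) = 1/99961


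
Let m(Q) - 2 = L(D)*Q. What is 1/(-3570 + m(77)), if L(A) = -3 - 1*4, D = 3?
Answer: -1/4107 ≈ -0.00024349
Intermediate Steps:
L(A) = -7 (L(A) = -3 - 4 = -7)
m(Q) = 2 - 7*Q
1/(-3570 + m(77)) = 1/(-3570 + (2 - 7*77)) = 1/(-3570 + (2 - 539)) = 1/(-3570 - 537) = 1/(-4107) = -1/4107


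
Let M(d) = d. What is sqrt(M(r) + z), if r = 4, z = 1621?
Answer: 5*sqrt(65) ≈ 40.311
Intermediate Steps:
sqrt(M(r) + z) = sqrt(4 + 1621) = sqrt(1625) = 5*sqrt(65)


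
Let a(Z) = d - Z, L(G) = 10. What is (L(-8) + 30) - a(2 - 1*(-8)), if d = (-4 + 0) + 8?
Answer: 46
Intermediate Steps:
d = 4 (d = -4 + 8 = 4)
a(Z) = 4 - Z
(L(-8) + 30) - a(2 - 1*(-8)) = (10 + 30) - (4 - (2 - 1*(-8))) = 40 - (4 - (2 + 8)) = 40 - (4 - 1*10) = 40 - (4 - 10) = 40 - 1*(-6) = 40 + 6 = 46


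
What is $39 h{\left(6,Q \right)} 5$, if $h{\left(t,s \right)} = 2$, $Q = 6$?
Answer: $390$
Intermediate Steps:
$39 h{\left(6,Q \right)} 5 = 39 \cdot 2 \cdot 5 = 78 \cdot 5 = 390$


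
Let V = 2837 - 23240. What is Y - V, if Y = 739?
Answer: 21142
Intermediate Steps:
V = -20403
Y - V = 739 - 1*(-20403) = 739 + 20403 = 21142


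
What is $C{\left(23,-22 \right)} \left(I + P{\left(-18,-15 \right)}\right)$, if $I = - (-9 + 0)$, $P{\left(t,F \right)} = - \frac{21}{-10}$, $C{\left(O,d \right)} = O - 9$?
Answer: $\frac{777}{5} \approx 155.4$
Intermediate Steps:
$C{\left(O,d \right)} = -9 + O$
$P{\left(t,F \right)} = \frac{21}{10}$ ($P{\left(t,F \right)} = \left(-21\right) \left(- \frac{1}{10}\right) = \frac{21}{10}$)
$I = 9$ ($I = \left(-1\right) \left(-9\right) = 9$)
$C{\left(23,-22 \right)} \left(I + P{\left(-18,-15 \right)}\right) = \left(-9 + 23\right) \left(9 + \frac{21}{10}\right) = 14 \cdot \frac{111}{10} = \frac{777}{5}$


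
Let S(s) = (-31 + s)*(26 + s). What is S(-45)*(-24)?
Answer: -34656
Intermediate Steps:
S(-45)*(-24) = (-806 + (-45)**2 - 5*(-45))*(-24) = (-806 + 2025 + 225)*(-24) = 1444*(-24) = -34656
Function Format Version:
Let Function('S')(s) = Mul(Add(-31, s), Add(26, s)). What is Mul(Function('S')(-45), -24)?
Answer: -34656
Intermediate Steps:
Mul(Function('S')(-45), -24) = Mul(Add(-806, Pow(-45, 2), Mul(-5, -45)), -24) = Mul(Add(-806, 2025, 225), -24) = Mul(1444, -24) = -34656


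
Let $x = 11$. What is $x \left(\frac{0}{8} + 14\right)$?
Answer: $154$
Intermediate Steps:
$x \left(\frac{0}{8} + 14\right) = 11 \left(\frac{0}{8} + 14\right) = 11 \left(0 \cdot \frac{1}{8} + 14\right) = 11 \left(0 + 14\right) = 11 \cdot 14 = 154$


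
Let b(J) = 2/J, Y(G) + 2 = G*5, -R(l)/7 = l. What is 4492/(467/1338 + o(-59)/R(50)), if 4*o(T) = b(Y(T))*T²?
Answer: 208256756400/16957813 ≈ 12281.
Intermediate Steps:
R(l) = -7*l
Y(G) = -2 + 5*G (Y(G) = -2 + G*5 = -2 + 5*G)
o(T) = T²/(2*(-2 + 5*T)) (o(T) = ((2/(-2 + 5*T))*T²)/4 = (2*T²/(-2 + 5*T))/4 = T²/(2*(-2 + 5*T)))
4492/(467/1338 + o(-59)/R(50)) = 4492/(467/1338 + ((½)*(-59)²/(-2 + 5*(-59)))/((-7*50))) = 4492/(467*(1/1338) + ((½)*3481/(-2 - 295))/(-350)) = 4492/(467/1338 + ((½)*3481/(-297))*(-1/350)) = 4492/(467/1338 + ((½)*3481*(-1/297))*(-1/350)) = 4492/(467/1338 - 3481/594*(-1/350)) = 4492/(467/1338 + 3481/207900) = 4492/(16957813/46361700) = 4492*(46361700/16957813) = 208256756400/16957813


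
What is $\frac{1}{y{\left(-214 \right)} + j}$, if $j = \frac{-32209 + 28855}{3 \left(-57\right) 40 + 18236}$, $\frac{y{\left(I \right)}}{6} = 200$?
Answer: $\frac{5698}{6835923} \approx 0.00083354$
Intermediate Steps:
$y{\left(I \right)} = 1200$ ($y{\left(I \right)} = 6 \cdot 200 = 1200$)
$j = - \frac{1677}{5698}$ ($j = - \frac{3354}{\left(-171\right) 40 + 18236} = - \frac{3354}{-6840 + 18236} = - \frac{3354}{11396} = \left(-3354\right) \frac{1}{11396} = - \frac{1677}{5698} \approx -0.29431$)
$\frac{1}{y{\left(-214 \right)} + j} = \frac{1}{1200 - \frac{1677}{5698}} = \frac{1}{\frac{6835923}{5698}} = \frac{5698}{6835923}$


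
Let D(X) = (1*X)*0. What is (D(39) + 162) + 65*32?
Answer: 2242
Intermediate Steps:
D(X) = 0 (D(X) = X*0 = 0)
(D(39) + 162) + 65*32 = (0 + 162) + 65*32 = 162 + 2080 = 2242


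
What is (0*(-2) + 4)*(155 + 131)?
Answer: 1144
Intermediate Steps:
(0*(-2) + 4)*(155 + 131) = (0 + 4)*286 = 4*286 = 1144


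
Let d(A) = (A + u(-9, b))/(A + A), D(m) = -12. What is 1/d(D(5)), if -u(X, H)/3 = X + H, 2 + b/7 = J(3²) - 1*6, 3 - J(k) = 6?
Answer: -4/41 ≈ -0.097561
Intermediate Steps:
J(k) = -3 (J(k) = 3 - 1*6 = 3 - 6 = -3)
b = -77 (b = -14 + 7*(-3 - 1*6) = -14 + 7*(-3 - 6) = -14 + 7*(-9) = -14 - 63 = -77)
u(X, H) = -3*H - 3*X (u(X, H) = -3*(X + H) = -3*(H + X) = -3*H - 3*X)
d(A) = (258 + A)/(2*A) (d(A) = (A + (-3*(-77) - 3*(-9)))/(A + A) = (A + (231 + 27))/((2*A)) = (A + 258)*(1/(2*A)) = (258 + A)*(1/(2*A)) = (258 + A)/(2*A))
1/d(D(5)) = 1/((½)*(258 - 12)/(-12)) = 1/((½)*(-1/12)*246) = 1/(-41/4) = -4/41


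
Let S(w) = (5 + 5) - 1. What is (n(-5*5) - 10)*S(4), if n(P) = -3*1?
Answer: -117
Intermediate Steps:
S(w) = 9 (S(w) = 10 - 1 = 9)
n(P) = -3
(n(-5*5) - 10)*S(4) = (-3 - 10)*9 = -13*9 = -117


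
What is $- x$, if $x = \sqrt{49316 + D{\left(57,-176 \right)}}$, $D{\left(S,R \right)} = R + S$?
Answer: $- 23 \sqrt{93} \approx -221.8$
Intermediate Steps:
$x = 23 \sqrt{93}$ ($x = \sqrt{49316 + \left(-176 + 57\right)} = \sqrt{49316 - 119} = \sqrt{49197} = 23 \sqrt{93} \approx 221.8$)
$- x = - 23 \sqrt{93}$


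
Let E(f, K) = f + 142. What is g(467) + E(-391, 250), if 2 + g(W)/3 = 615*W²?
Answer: 402373950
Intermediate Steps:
g(W) = -6 + 1845*W² (g(W) = -6 + 3*(615*W²) = -6 + 1845*W²)
E(f, K) = 142 + f
g(467) + E(-391, 250) = (-6 + 1845*467²) + (142 - 391) = (-6 + 1845*218089) - 249 = (-6 + 402374205) - 249 = 402374199 - 249 = 402373950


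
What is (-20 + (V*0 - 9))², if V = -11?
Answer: 841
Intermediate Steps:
(-20 + (V*0 - 9))² = (-20 + (-11*0 - 9))² = (-20 + (0 - 9))² = (-20 - 9)² = (-29)² = 841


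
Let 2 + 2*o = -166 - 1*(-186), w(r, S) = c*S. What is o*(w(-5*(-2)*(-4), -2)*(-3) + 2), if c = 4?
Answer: 234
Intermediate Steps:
w(r, S) = 4*S
o = 9 (o = -1 + (-166 - 1*(-186))/2 = -1 + (-166 + 186)/2 = -1 + (½)*20 = -1 + 10 = 9)
o*(w(-5*(-2)*(-4), -2)*(-3) + 2) = 9*((4*(-2))*(-3) + 2) = 9*(-8*(-3) + 2) = 9*(24 + 2) = 9*26 = 234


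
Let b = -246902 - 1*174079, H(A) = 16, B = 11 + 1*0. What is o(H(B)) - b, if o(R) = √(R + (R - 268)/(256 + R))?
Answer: 420981 + 5*√697/34 ≈ 4.2099e+5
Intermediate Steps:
B = 11 (B = 11 + 0 = 11)
o(R) = √(R + (-268 + R)/(256 + R))
b = -420981 (b = -246902 - 174079 = -420981)
o(H(B)) - b = √((-268 + 16 + 16*(256 + 16))/(256 + 16)) - 1*(-420981) = √((-268 + 16 + 16*272)/272) + 420981 = √((-268 + 16 + 4352)/272) + 420981 = √((1/272)*4100) + 420981 = √(1025/68) + 420981 = 5*√697/34 + 420981 = 420981 + 5*√697/34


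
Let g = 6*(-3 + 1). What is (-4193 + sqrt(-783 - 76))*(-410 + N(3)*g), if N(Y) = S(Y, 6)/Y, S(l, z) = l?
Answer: 1769446 - 422*I*sqrt(859) ≈ 1.7694e+6 - 12368.0*I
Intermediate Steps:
g = -12 (g = 6*(-2) = -12)
N(Y) = 1 (N(Y) = Y/Y = 1)
(-4193 + sqrt(-783 - 76))*(-410 + N(3)*g) = (-4193 + sqrt(-783 - 76))*(-410 + 1*(-12)) = (-4193 + sqrt(-859))*(-410 - 12) = (-4193 + I*sqrt(859))*(-422) = 1769446 - 422*I*sqrt(859)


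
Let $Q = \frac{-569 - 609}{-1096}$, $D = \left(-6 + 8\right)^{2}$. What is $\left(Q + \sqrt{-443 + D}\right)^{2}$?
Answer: $- \frac{131486535}{300304} + \frac{589 i \sqrt{439}}{274} \approx -437.84 + 45.04 i$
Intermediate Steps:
$D = 4$ ($D = 2^{2} = 4$)
$Q = \frac{589}{548}$ ($Q = \left(-1178\right) \left(- \frac{1}{1096}\right) = \frac{589}{548} \approx 1.0748$)
$\left(Q + \sqrt{-443 + D}\right)^{2} = \left(\frac{589}{548} + \sqrt{-443 + 4}\right)^{2} = \left(\frac{589}{548} + \sqrt{-439}\right)^{2} = \left(\frac{589}{548} + i \sqrt{439}\right)^{2}$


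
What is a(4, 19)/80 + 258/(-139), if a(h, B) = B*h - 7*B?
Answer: -28563/11120 ≈ -2.5686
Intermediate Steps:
a(h, B) = -7*B + B*h
a(4, 19)/80 + 258/(-139) = (19*(-7 + 4))/80 + 258/(-139) = (19*(-3))*(1/80) + 258*(-1/139) = -57*1/80 - 258/139 = -57/80 - 258/139 = -28563/11120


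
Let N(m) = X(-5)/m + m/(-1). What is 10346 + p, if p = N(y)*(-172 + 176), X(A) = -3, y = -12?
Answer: 10395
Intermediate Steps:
N(m) = -m - 3/m (N(m) = -3/m + m/(-1) = -3/m + m*(-1) = -3/m - m = -m - 3/m)
p = 49 (p = (-1*(-12) - 3/(-12))*(-172 + 176) = (12 - 3*(-1/12))*4 = (12 + ¼)*4 = (49/4)*4 = 49)
10346 + p = 10346 + 49 = 10395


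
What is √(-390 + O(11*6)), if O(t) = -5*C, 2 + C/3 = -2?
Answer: I*√330 ≈ 18.166*I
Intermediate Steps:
C = -12 (C = -6 + 3*(-2) = -6 - 6 = -12)
O(t) = 60 (O(t) = -5*(-12) = 60)
√(-390 + O(11*6)) = √(-390 + 60) = √(-330) = I*√330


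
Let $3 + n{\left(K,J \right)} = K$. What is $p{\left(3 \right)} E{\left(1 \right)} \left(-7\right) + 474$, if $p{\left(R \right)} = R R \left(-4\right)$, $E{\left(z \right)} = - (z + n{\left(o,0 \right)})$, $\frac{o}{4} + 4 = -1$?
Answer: $6018$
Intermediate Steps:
$o = -20$ ($o = -16 + 4 \left(-1\right) = -16 - 4 = -20$)
$n{\left(K,J \right)} = -3 + K$
$E{\left(z \right)} = 23 - z$ ($E{\left(z \right)} = - (z - 23) = - (-23 + z) = 23 - z$)
$p{\left(R \right)} = - 4 R^{2}$ ($p{\left(R \right)} = R^{2} \left(-4\right) = - 4 R^{2}$)
$p{\left(3 \right)} E{\left(1 \right)} \left(-7\right) + 474 = - 4 \cdot 3^{2} \left(23 - 1\right) \left(-7\right) + 474 = \left(-4\right) 9 \left(23 - 1\right) \left(-7\right) + 474 = \left(-36\right) 22 \left(-7\right) + 474 = \left(-792\right) \left(-7\right) + 474 = 5544 + 474 = 6018$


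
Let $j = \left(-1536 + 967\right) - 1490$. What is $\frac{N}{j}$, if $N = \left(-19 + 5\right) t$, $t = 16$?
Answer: $\frac{224}{2059} \approx 0.10879$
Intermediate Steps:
$N = -224$ ($N = \left(-19 + 5\right) 16 = \left(-14\right) 16 = -224$)
$j = -2059$ ($j = -569 - 1490 = -2059$)
$\frac{N}{j} = - \frac{224}{-2059} = \left(-224\right) \left(- \frac{1}{2059}\right) = \frac{224}{2059}$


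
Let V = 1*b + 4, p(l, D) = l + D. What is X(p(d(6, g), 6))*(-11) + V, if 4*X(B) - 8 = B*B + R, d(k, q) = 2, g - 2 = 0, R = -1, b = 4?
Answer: -749/4 ≈ -187.25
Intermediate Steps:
g = 2 (g = 2 + 0 = 2)
p(l, D) = D + l
V = 8 (V = 1*4 + 4 = 4 + 4 = 8)
X(B) = 7/4 + B**2/4 (X(B) = 2 + (B*B - 1)/4 = 2 + (B**2 - 1)/4 = 2 + (-1 + B**2)/4 = 2 + (-1/4 + B**2/4) = 7/4 + B**2/4)
X(p(d(6, g), 6))*(-11) + V = (7/4 + (6 + 2)**2/4)*(-11) + 8 = (7/4 + (1/4)*8**2)*(-11) + 8 = (7/4 + (1/4)*64)*(-11) + 8 = (7/4 + 16)*(-11) + 8 = (71/4)*(-11) + 8 = -781/4 + 8 = -749/4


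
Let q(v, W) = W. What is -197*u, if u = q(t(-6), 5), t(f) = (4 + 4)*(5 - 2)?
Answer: -985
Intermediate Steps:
t(f) = 24 (t(f) = 8*3 = 24)
u = 5
-197*u = -197*5 = -985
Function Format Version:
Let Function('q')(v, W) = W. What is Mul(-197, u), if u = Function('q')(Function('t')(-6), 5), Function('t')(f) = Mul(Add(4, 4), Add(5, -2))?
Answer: -985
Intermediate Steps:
Function('t')(f) = 24 (Function('t')(f) = Mul(8, 3) = 24)
u = 5
Mul(-197, u) = Mul(-197, 5) = -985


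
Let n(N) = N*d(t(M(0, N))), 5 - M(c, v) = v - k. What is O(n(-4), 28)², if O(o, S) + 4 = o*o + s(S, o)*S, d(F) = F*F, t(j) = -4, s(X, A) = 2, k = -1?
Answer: 17205904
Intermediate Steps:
M(c, v) = 4 - v (M(c, v) = 5 - (v - 1*(-1)) = 5 - (v + 1) = 5 - (1 + v) = 5 + (-1 - v) = 4 - v)
d(F) = F²
n(N) = 16*N (n(N) = N*(-4)² = N*16 = 16*N)
O(o, S) = -4 + o² + 2*S (O(o, S) = -4 + (o*o + 2*S) = -4 + (o² + 2*S) = -4 + o² + 2*S)
O(n(-4), 28)² = (-4 + (16*(-4))² + 2*28)² = (-4 + (-64)² + 56)² = (-4 + 4096 + 56)² = 4148² = 17205904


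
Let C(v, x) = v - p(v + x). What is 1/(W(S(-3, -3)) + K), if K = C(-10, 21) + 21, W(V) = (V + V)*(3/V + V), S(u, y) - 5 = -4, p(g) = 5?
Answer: 1/14 ≈ 0.071429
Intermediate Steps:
S(u, y) = 1 (S(u, y) = 5 - 4 = 1)
C(v, x) = -5 + v (C(v, x) = v - 1*5 = v - 5 = -5 + v)
W(V) = 2*V*(V + 3/V) (W(V) = (2*V)*(V + 3/V) = 2*V*(V + 3/V))
K = 6 (K = (-5 - 10) + 21 = -15 + 21 = 6)
1/(W(S(-3, -3)) + K) = 1/((6 + 2*1²) + 6) = 1/((6 + 2*1) + 6) = 1/((6 + 2) + 6) = 1/(8 + 6) = 1/14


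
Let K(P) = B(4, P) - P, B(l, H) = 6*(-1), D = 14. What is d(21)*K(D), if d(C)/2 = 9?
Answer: -360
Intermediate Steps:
d(C) = 18 (d(C) = 2*9 = 18)
B(l, H) = -6
K(P) = -6 - P
d(21)*K(D) = 18*(-6 - 1*14) = 18*(-6 - 14) = 18*(-20) = -360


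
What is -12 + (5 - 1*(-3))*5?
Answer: 28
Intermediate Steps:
-12 + (5 - 1*(-3))*5 = -12 + (5 + 3)*5 = -12 + 8*5 = -12 + 40 = 28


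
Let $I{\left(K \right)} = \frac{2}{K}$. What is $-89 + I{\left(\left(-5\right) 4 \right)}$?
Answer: $- \frac{891}{10} \approx -89.1$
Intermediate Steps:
$-89 + I{\left(\left(-5\right) 4 \right)} = -89 + \frac{2}{\left(-5\right) 4} = -89 + \frac{2}{-20} = -89 + 2 \left(- \frac{1}{20}\right) = -89 - \frac{1}{10} = - \frac{891}{10}$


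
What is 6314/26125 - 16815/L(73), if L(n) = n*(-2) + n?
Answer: 39977527/173375 ≈ 230.58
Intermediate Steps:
L(n) = -n (L(n) = -2*n + n = -n)
6314/26125 - 16815/L(73) = 6314/26125 - 16815/((-1*73)) = 6314*(1/26125) - 16815/(-73) = 574/2375 - 16815*(-1/73) = 574/2375 + 16815/73 = 39977527/173375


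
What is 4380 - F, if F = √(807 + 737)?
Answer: 4380 - 2*√386 ≈ 4340.7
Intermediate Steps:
F = 2*√386 (F = √1544 = 2*√386 ≈ 39.294)
4380 - F = 4380 - 2*√386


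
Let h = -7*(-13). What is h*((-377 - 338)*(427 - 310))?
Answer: -7612605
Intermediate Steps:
h = 91
h*((-377 - 338)*(427 - 310)) = 91*((-377 - 338)*(427 - 310)) = 91*(-715*117) = 91*(-83655) = -7612605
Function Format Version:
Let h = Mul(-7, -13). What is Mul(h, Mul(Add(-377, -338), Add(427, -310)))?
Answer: -7612605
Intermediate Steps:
h = 91
Mul(h, Mul(Add(-377, -338), Add(427, -310))) = Mul(91, Mul(Add(-377, -338), Add(427, -310))) = Mul(91, Mul(-715, 117)) = Mul(91, -83655) = -7612605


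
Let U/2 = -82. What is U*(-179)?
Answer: 29356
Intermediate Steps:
U = -164 (U = 2*(-82) = -164)
U*(-179) = -164*(-179) = 29356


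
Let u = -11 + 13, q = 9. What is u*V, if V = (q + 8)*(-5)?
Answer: -170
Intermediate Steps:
u = 2
V = -85 (V = (9 + 8)*(-5) = 17*(-5) = -85)
u*V = 2*(-85) = -170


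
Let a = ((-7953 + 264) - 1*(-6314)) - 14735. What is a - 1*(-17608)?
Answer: 1498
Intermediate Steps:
a = -16110 (a = (-7689 + 6314) - 14735 = -1375 - 14735 = -16110)
a - 1*(-17608) = -16110 - 1*(-17608) = -16110 + 17608 = 1498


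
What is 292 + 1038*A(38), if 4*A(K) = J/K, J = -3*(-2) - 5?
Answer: 22711/76 ≈ 298.83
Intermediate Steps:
J = 1 (J = 6 - 5 = 1)
A(K) = 1/(4*K) (A(K) = (1/K)/4 = 1/(4*K))
292 + 1038*A(38) = 292 + 1038*((1/4)/38) = 292 + 1038*((1/4)*(1/38)) = 292 + 1038*(1/152) = 292 + 519/76 = 22711/76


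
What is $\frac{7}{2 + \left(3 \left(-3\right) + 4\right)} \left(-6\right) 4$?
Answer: $56$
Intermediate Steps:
$\frac{7}{2 + \left(3 \left(-3\right) + 4\right)} \left(-6\right) 4 = \frac{7}{2 + \left(-9 + 4\right)} \left(-6\right) 4 = \frac{7}{2 - 5} \left(-6\right) 4 = \frac{7}{-3} \left(-6\right) 4 = 7 \left(- \frac{1}{3}\right) \left(-6\right) 4 = \left(- \frac{7}{3}\right) \left(-6\right) 4 = 14 \cdot 4 = 56$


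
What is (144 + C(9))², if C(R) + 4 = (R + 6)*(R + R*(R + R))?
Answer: 7317025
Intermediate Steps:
C(R) = -4 + (6 + R)*(R + 2*R²) (C(R) = -4 + (R + 6)*(R + R*(R + R)) = -4 + (6 + R)*(R + R*(2*R)) = -4 + (6 + R)*(R + 2*R²))
(144 + C(9))² = (144 + (-4 + 2*9³ + 6*9 + 13*9²))² = (144 + (-4 + 2*729 + 54 + 13*81))² = (144 + (-4 + 1458 + 54 + 1053))² = (144 + 2561)² = 2705² = 7317025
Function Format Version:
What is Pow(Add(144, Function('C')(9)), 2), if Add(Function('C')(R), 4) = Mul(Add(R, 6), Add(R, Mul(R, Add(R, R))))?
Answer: 7317025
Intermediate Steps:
Function('C')(R) = Add(-4, Mul(Add(6, R), Add(R, Mul(2, Pow(R, 2))))) (Function('C')(R) = Add(-4, Mul(Add(R, 6), Add(R, Mul(R, Add(R, R))))) = Add(-4, Mul(Add(6, R), Add(R, Mul(R, Mul(2, R))))) = Add(-4, Mul(Add(6, R), Add(R, Mul(2, Pow(R, 2))))))
Pow(Add(144, Function('C')(9)), 2) = Pow(Add(144, Add(-4, Mul(2, Pow(9, 3)), Mul(6, 9), Mul(13, Pow(9, 2)))), 2) = Pow(Add(144, Add(-4, Mul(2, 729), 54, Mul(13, 81))), 2) = Pow(Add(144, Add(-4, 1458, 54, 1053)), 2) = Pow(Add(144, 2561), 2) = Pow(2705, 2) = 7317025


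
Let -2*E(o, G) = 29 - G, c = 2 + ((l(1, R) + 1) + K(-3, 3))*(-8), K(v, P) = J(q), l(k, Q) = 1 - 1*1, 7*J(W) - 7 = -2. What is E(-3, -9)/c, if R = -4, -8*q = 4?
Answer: 133/82 ≈ 1.6220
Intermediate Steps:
q = -½ (q = -⅛*4 = -½ ≈ -0.50000)
J(W) = 5/7 (J(W) = 1 + (⅐)*(-2) = 1 - 2/7 = 5/7)
l(k, Q) = 0 (l(k, Q) = 1 - 1 = 0)
K(v, P) = 5/7
c = -82/7 (c = 2 + ((0 + 1) + 5/7)*(-8) = 2 + (1 + 5/7)*(-8) = 2 + (12/7)*(-8) = 2 - 96/7 = -82/7 ≈ -11.714)
E(o, G) = -29/2 + G/2 (E(o, G) = -(29 - G)/2 = -29/2 + G/2)
E(-3, -9)/c = (-29/2 + (½)*(-9))/(-82/7) = (-29/2 - 9/2)*(-7/82) = -19*(-7/82) = 133/82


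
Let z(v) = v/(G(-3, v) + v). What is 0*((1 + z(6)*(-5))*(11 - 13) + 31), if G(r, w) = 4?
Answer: 0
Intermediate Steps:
z(v) = v/(4 + v)
0*((1 + z(6)*(-5))*(11 - 13) + 31) = 0*((1 + (6/(4 + 6))*(-5))*(11 - 13) + 31) = 0*((1 + (6/10)*(-5))*(-2) + 31) = 0*((1 + (6*(⅒))*(-5))*(-2) + 31) = 0*((1 + (⅗)*(-5))*(-2) + 31) = 0*((1 - 3)*(-2) + 31) = 0*(-2*(-2) + 31) = 0*(4 + 31) = 0*35 = 0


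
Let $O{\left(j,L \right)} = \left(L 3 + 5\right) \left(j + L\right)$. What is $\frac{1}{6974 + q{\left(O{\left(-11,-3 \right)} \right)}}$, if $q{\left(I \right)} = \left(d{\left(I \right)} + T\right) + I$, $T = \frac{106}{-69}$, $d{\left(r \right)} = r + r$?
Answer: $\frac{69}{492692} \approx 0.00014005$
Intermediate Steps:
$d{\left(r \right)} = 2 r$
$O{\left(j,L \right)} = \left(5 + 3 L\right) \left(L + j\right)$ ($O{\left(j,L \right)} = \left(3 L + 5\right) \left(L + j\right) = \left(5 + 3 L\right) \left(L + j\right)$)
$T = - \frac{106}{69}$ ($T = 106 \left(- \frac{1}{69}\right) = - \frac{106}{69} \approx -1.5362$)
$q{\left(I \right)} = - \frac{106}{69} + 3 I$ ($q{\left(I \right)} = \left(2 I - \frac{106}{69}\right) + I = \left(- \frac{106}{69} + 2 I\right) + I = - \frac{106}{69} + 3 I$)
$\frac{1}{6974 + q{\left(O{\left(-11,-3 \right)} \right)}} = \frac{1}{6974 - \left(\frac{106}{69} - 3 \left(3 \left(-3\right)^{2} + 5 \left(-3\right) + 5 \left(-11\right) + 3 \left(-3\right) \left(-11\right)\right)\right)} = \frac{1}{6974 - \left(\frac{106}{69} - 3 \left(3 \cdot 9 - 15 - 55 + 99\right)\right)} = \frac{1}{6974 - \left(\frac{106}{69} - 3 \left(27 - 15 - 55 + 99\right)\right)} = \frac{1}{6974 + \left(- \frac{106}{69} + 3 \cdot 56\right)} = \frac{1}{6974 + \left(- \frac{106}{69} + 168\right)} = \frac{1}{6974 + \frac{11486}{69}} = \frac{1}{\frac{492692}{69}} = \frac{69}{492692}$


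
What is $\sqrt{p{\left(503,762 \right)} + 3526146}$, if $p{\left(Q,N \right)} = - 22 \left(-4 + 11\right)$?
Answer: $2 \sqrt{881498} \approx 1877.8$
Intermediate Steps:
$p{\left(Q,N \right)} = -154$ ($p{\left(Q,N \right)} = \left(-22\right) 7 = -154$)
$\sqrt{p{\left(503,762 \right)} + 3526146} = \sqrt{-154 + 3526146} = \sqrt{3525992} = 2 \sqrt{881498}$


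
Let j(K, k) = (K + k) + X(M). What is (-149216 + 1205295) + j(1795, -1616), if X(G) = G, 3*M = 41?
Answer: 3168815/3 ≈ 1.0563e+6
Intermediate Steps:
M = 41/3 (M = (1/3)*41 = 41/3 ≈ 13.667)
j(K, k) = 41/3 + K + k (j(K, k) = (K + k) + 41/3 = 41/3 + K + k)
(-149216 + 1205295) + j(1795, -1616) = (-149216 + 1205295) + (41/3 + 1795 - 1616) = 1056079 + 578/3 = 3168815/3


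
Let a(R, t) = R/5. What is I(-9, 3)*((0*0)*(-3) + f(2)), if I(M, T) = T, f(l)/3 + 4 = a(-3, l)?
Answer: -207/5 ≈ -41.400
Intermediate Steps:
a(R, t) = R/5 (a(R, t) = R*(1/5) = R/5)
f(l) = -69/5 (f(l) = -12 + 3*((1/5)*(-3)) = -12 + 3*(-3/5) = -12 - 9/5 = -69/5)
I(-9, 3)*((0*0)*(-3) + f(2)) = 3*((0*0)*(-3) - 69/5) = 3*(0*(-3) - 69/5) = 3*(0 - 69/5) = 3*(-69/5) = -207/5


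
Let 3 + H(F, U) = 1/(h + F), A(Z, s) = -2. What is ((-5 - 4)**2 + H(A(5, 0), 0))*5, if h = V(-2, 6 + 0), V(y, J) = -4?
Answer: 2335/6 ≈ 389.17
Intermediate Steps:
h = -4
H(F, U) = -3 + 1/(-4 + F)
((-5 - 4)**2 + H(A(5, 0), 0))*5 = ((-5 - 4)**2 + (13 - 3*(-2))/(-4 - 2))*5 = ((-9)**2 + (13 + 6)/(-6))*5 = (81 - 1/6*19)*5 = (81 - 19/6)*5 = (467/6)*5 = 2335/6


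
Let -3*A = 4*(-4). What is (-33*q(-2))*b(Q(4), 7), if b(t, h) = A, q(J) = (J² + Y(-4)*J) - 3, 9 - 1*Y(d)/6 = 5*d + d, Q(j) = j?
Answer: 69520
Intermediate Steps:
Y(d) = 54 - 36*d (Y(d) = 54 - 6*(5*d + d) = 54 - 36*d)
q(J) = -3 + J² + 198*J (q(J) = (J² + (54 - 36*(-4))*J) - 3 = (J² + (54 + 144)*J) - 3 = (J² + 198*J) - 3 = -3 + J² + 198*J)
A = 16/3 (A = -4*(-4)/3 = -⅓*(-16) = 16/3 ≈ 5.3333)
b(t, h) = 16/3
(-33*q(-2))*b(Q(4), 7) = -33*(-3 + (-2)² + 198*(-2))*(16/3) = -33*(-3 + 4 - 396)*(16/3) = -33*(-395)*(16/3) = 13035*(16/3) = 69520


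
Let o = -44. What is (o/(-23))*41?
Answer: 1804/23 ≈ 78.435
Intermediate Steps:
(o/(-23))*41 = (-44/(-23))*41 = -1/23*(-44)*41 = (44/23)*41 = 1804/23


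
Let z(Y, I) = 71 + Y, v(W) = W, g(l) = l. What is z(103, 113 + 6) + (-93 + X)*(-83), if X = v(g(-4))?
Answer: 8225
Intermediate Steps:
X = -4
z(103, 113 + 6) + (-93 + X)*(-83) = (71 + 103) + (-93 - 4)*(-83) = 174 - 97*(-83) = 174 + 8051 = 8225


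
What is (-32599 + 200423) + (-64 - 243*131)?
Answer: 135927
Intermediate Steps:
(-32599 + 200423) + (-64 - 243*131) = 167824 + (-64 - 31833) = 167824 - 31897 = 135927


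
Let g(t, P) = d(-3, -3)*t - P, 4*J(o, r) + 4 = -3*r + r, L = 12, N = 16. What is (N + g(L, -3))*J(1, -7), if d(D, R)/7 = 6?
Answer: 2615/2 ≈ 1307.5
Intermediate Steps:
d(D, R) = 42 (d(D, R) = 7*6 = 42)
J(o, r) = -1 - r/2 (J(o, r) = -1 + (-3*r + r)/4 = -1 + (-2*r)/4 = -1 - r/2)
g(t, P) = -P + 42*t (g(t, P) = 42*t - P = -P + 42*t)
(N + g(L, -3))*J(1, -7) = (16 + (-1*(-3) + 42*12))*(-1 - 1/2*(-7)) = (16 + (3 + 504))*(-1 + 7/2) = (16 + 507)*(5/2) = 523*(5/2) = 2615/2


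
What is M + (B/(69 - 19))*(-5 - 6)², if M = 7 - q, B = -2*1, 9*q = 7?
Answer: 311/225 ≈ 1.3822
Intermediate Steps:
q = 7/9 (q = (⅑)*7 = 7/9 ≈ 0.77778)
B = -2
M = 56/9 (M = 7 - 1*7/9 = 7 - 7/9 = 56/9 ≈ 6.2222)
M + (B/(69 - 19))*(-5 - 6)² = 56/9 + (-2/(69 - 19))*(-5 - 6)² = 56/9 - 2/50*(-11)² = 56/9 - 2*1/50*121 = 56/9 - 1/25*121 = 56/9 - 121/25 = 311/225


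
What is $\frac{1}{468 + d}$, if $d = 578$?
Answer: $\frac{1}{1046} \approx 0.00095602$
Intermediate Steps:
$\frac{1}{468 + d} = \frac{1}{468 + 578} = \frac{1}{1046}$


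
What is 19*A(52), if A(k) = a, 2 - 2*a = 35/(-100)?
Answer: 893/40 ≈ 22.325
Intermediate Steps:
a = 47/40 (a = 1 - 35/(2*(-100)) = 1 - 35*(-1)/(2*100) = 1 - ½*(-7/20) = 1 + 7/40 = 47/40 ≈ 1.1750)
A(k) = 47/40
19*A(52) = 19*(47/40) = 893/40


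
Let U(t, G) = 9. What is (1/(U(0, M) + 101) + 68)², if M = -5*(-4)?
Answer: 55965361/12100 ≈ 4625.2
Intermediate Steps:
M = 20
(1/(U(0, M) + 101) + 68)² = (1/(9 + 101) + 68)² = (1/110 + 68)² = (7481/110)² = 55965361/12100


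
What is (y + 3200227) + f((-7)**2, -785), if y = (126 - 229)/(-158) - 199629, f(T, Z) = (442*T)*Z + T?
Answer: -2212139411/158 ≈ -1.4001e+7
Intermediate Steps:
f(T, Z) = T + 442*T*Z (f(T, Z) = 442*T*Z + T = T + 442*T*Z)
y = -31541279/158 (y = -1/158*(-103) - 199629 = 103/158 - 199629 = -31541279/158 ≈ -1.9963e+5)
(y + 3200227) + f((-7)**2, -785) = (-31541279/158 + 3200227) + (-7)**2*(1 + 442*(-785)) = 474094587/158 + 49*(1 - 346970) = 474094587/158 + 49*(-346969) = 474094587/158 - 17001481 = -2212139411/158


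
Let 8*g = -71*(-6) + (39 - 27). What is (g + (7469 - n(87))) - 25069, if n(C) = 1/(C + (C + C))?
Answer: -18317245/1044 ≈ -17545.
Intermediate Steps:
n(C) = 1/(3*C) (n(C) = 1/(C + 2*C) = 1/(3*C))
g = 219/4 (g = (-71*(-6) + (39 - 27))/8 = (426 + 12)/8 = (1/8)*438 = 219/4 ≈ 54.750)
(g + (7469 - n(87))) - 25069 = (219/4 + (7469 - 1/(3*87))) - 25069 = (219/4 + (7469 - 1*1/261)) - 25069 = (219/4 + (7469 - 1/261)) - 25069 = (219/4 + 1949408/261) - 25069 = 7854791/1044 - 25069 = -18317245/1044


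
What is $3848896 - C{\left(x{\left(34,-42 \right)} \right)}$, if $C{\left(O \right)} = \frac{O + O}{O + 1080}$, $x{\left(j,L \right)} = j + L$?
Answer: $\frac{257876033}{67} \approx 3.8489 \cdot 10^{6}$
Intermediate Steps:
$x{\left(j,L \right)} = L + j$
$C{\left(O \right)} = \frac{2 O}{1080 + O}$
$3848896 - C{\left(x{\left(34,-42 \right)} \right)} = 3848896 - \frac{2 \left(-42 + 34\right)}{1080 + \left(-42 + 34\right)} = 3848896 - 2 \left(-8\right) \frac{1}{1080 - 8} = 3848896 - 2 \left(-8\right) \frac{1}{1072} = 3848896 - - \frac{1}{67} = 3848896 + \frac{1}{67} = \frac{257876033}{67}$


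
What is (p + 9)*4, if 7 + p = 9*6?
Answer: 224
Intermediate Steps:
p = 47 (p = -7 + 9*6 = -7 + 54 = 47)
(p + 9)*4 = (47 + 9)*4 = 56*4 = 224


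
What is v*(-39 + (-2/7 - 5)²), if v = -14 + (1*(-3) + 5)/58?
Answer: 219510/1421 ≈ 154.48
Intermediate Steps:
v = -405/29 (v = -14 + (-3 + 5)*(1/58) = -14 + 2*(1/58) = -14 + 1/29 = -405/29 ≈ -13.966)
v*(-39 + (-2/7 - 5)²) = -405*(-39 + (-2/7 - 5)²)/29 = -405*(-39 + (-37/7)²)/29 = -405*(-39 + 1369/49)/29 = -405/29*(-542/49) = 219510/1421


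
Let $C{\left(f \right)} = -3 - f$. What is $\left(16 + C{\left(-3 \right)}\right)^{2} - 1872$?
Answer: $-1616$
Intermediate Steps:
$\left(16 + C{\left(-3 \right)}\right)^{2} - 1872 = \left(16 - 0\right)^{2} - 1872 = \left(16 + \left(-3 + 3\right)\right)^{2} - 1872 = \left(16 + 0\right)^{2} - 1872 = 16^{2} - 1872 = 256 - 1872 = -1616$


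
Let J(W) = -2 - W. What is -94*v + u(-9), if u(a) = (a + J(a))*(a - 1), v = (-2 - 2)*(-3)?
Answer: -1108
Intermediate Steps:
v = 12 (v = -4*(-3) = 12)
u(a) = 2 - 2*a (u(a) = (a + (-2 - a))*(a - 1) = -2*(-1 + a) = 2 - 2*a)
-94*v + u(-9) = -94*12 + (2 - 2*(-9)) = -1128 + (2 + 18) = -1128 + 20 = -1108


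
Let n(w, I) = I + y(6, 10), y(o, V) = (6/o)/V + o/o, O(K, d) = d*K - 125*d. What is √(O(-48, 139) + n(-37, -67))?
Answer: 7*I*√49210/10 ≈ 155.28*I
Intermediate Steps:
O(K, d) = -125*d + K*d (O(K, d) = K*d - 125*d = -125*d + K*d)
y(o, V) = 1 + 6/(V*o) (y(o, V) = 6/(V*o) + 1 = 1 + 6/(V*o))
n(w, I) = 11/10 + I (n(w, I) = I + (1 + 6/(10*6)) = I + (1 + 6*(⅒)*(⅙)) = I + (1 + ⅒) = I + 11/10 = 11/10 + I)
√(O(-48, 139) + n(-37, -67)) = √(139*(-125 - 48) + (11/10 - 67)) = √(139*(-173) - 659/10) = √(-24047 - 659/10) = √(-241129/10) = 7*I*√49210/10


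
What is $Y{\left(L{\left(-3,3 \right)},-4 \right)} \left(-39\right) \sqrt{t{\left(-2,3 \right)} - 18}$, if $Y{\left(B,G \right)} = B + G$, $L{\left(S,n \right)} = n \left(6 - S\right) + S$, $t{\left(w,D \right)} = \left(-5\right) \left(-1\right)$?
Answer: $- 780 i \sqrt{13} \approx - 2812.3 i$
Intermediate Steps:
$t{\left(w,D \right)} = 5$
$L{\left(S,n \right)} = S + n \left(6 - S\right)$
$Y{\left(L{\left(-3,3 \right)},-4 \right)} \left(-39\right) \sqrt{t{\left(-2,3 \right)} - 18} = \left(\left(-3 + 6 \cdot 3 - \left(-3\right) 3\right) - 4\right) \left(-39\right) \sqrt{5 - 18} = \left(\left(-3 + 18 + 9\right) - 4\right) \left(-39\right) \sqrt{-13} = \left(24 - 4\right) \left(-39\right) i \sqrt{13} = 20 \left(-39\right) i \sqrt{13} = - 780 i \sqrt{13}$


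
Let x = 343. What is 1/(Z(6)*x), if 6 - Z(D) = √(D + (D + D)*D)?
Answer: -1/2401 - √78/14406 ≈ -0.0010296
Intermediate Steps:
Z(D) = 6 - √(D + 2*D²) (Z(D) = 6 - √(D + (D + D)*D) = 6 - √(D + (2*D)*D) = 6 - √(D + 2*D²))
1/(Z(6)*x) = 1/((6 - √(6*(1 + 2*6)))*343) = 1/((6 - √(6*(1 + 12)))*343) = 1/((6 - √(6*13))*343) = 1/((6 - √78)*343) = 1/(2058 - 343*√78)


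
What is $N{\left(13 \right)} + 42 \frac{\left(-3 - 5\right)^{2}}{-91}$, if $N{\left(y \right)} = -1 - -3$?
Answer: $- \frac{358}{13} \approx -27.538$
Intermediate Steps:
$N{\left(y \right)} = 2$ ($N{\left(y \right)} = -1 + 3 = 2$)
$N{\left(13 \right)} + 42 \frac{\left(-3 - 5\right)^{2}}{-91} = 2 + 42 \frac{\left(-3 - 5\right)^{2}}{-91} = 2 + 42 \left(-8\right)^{2} \left(- \frac{1}{91}\right) = 2 + 42 \cdot 64 \left(- \frac{1}{91}\right) = 2 + 42 \left(- \frac{64}{91}\right) = 2 - \frac{384}{13} = - \frac{358}{13}$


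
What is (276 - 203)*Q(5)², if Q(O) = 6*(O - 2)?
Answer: 23652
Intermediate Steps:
Q(O) = -12 + 6*O (Q(O) = 6*(-2 + O) = -12 + 6*O)
(276 - 203)*Q(5)² = (276 - 203)*(-12 + 6*5)² = 73*(-12 + 30)² = 73*18² = 73*324 = 23652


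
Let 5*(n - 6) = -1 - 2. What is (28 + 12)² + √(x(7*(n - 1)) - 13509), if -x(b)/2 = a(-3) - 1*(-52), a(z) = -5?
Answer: 1600 + I*√13603 ≈ 1600.0 + 116.63*I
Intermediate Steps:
n = 27/5 (n = 6 + (-1 - 2)/5 = 6 + (⅕)*(-3) = 6 - ⅗ = 27/5 ≈ 5.4000)
x(b) = -94 (x(b) = -2*(-5 - 1*(-52)) = -2*(-5 + 52) = -2*47 = -94)
(28 + 12)² + √(x(7*(n - 1)) - 13509) = (28 + 12)² + √(-94 - 13509) = 40² + √(-13603) = 1600 + I*√13603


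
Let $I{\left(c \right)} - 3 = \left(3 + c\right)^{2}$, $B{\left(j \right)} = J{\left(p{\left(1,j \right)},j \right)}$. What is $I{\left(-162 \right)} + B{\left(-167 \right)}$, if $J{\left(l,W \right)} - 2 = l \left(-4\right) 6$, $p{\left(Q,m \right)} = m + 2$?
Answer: $29246$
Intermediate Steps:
$p{\left(Q,m \right)} = 2 + m$
$J{\left(l,W \right)} = 2 - 24 l$ ($J{\left(l,W \right)} = 2 + l \left(-4\right) 6 = 2 + - 4 l 6 = 2 - 24 l$)
$B{\left(j \right)} = -46 - 24 j$ ($B{\left(j \right)} = 2 - 24 \left(2 + j\right) = 2 - \left(48 + 24 j\right) = -46 - 24 j$)
$I{\left(c \right)} = 3 + \left(3 + c\right)^{2}$
$I{\left(-162 \right)} + B{\left(-167 \right)} = \left(3 + \left(3 - 162\right)^{2}\right) - -3962 = \left(3 + \left(-159\right)^{2}\right) + \left(-46 + 4008\right) = \left(3 + 25281\right) + 3962 = 25284 + 3962 = 29246$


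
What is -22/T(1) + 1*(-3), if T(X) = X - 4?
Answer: 13/3 ≈ 4.3333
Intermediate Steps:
T(X) = -4 + X
-22/T(1) + 1*(-3) = -22/(-4 + 1) + 1*(-3) = -22/(-3) - 3 = -22*(-1)/3 - 3 = -11*(-⅔) - 3 = 22/3 - 3 = 13/3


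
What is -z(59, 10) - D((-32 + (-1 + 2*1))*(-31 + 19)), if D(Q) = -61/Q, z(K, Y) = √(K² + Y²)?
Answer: 61/372 - √3581 ≈ -59.677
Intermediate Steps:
-z(59, 10) - D((-32 + (-1 + 2*1))*(-31 + 19)) = -√(59² + 10²) - (-61)/((-32 + (-1 + 2*1))*(-31 + 19)) = -√(3481 + 100) - (-61)/((-32 + (-1 + 2))*(-12)) = -√3581 - (-61)/((-32 + 1)*(-12)) = -√3581 - (-61)/((-31*(-12))) = -√3581 - (-61)/372 = -√3581 - 1*(-61/372) = -√3581 + 61/372 = 61/372 - √3581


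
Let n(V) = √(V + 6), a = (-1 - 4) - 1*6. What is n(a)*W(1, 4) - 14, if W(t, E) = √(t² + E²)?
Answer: -14 + I*√85 ≈ -14.0 + 9.2195*I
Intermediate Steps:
a = -11 (a = -5 - 6 = -11)
n(V) = √(6 + V)
W(t, E) = √(E² + t²)
n(a)*W(1, 4) - 14 = √(6 - 11)*√(4² + 1²) - 14 = √(-5)*√(16 + 1) - 14 = (I*√5)*√17 - 14 = I*√85 - 14 = -14 + I*√85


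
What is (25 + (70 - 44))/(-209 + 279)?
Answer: 51/70 ≈ 0.72857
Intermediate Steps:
(25 + (70 - 44))/(-209 + 279) = (25 + 26)/70 = 51*(1/70) = 51/70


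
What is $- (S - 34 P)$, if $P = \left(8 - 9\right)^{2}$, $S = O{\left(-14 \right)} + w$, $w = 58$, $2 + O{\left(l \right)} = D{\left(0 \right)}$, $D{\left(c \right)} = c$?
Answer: $-22$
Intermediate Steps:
$O{\left(l \right)} = -2$ ($O{\left(l \right)} = -2 + 0 = -2$)
$S = 56$ ($S = -2 + 58 = 56$)
$P = 1$ ($P = \left(-1\right)^{2} = 1$)
$- (S - 34 P) = - (56 - 34) = \left(-1\right) 22 = -22$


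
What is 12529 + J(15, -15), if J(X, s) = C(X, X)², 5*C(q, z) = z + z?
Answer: 12565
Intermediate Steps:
C(q, z) = 2*z/5 (C(q, z) = (z + z)/5 = (2*z)/5 = 2*z/5)
J(X, s) = 4*X²/25 (J(X, s) = (2*X/5)² = 4*X²/25)
12529 + J(15, -15) = 12529 + (4/25)*15² = 12529 + (4/25)*225 = 12529 + 36 = 12565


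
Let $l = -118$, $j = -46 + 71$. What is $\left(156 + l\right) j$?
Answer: $950$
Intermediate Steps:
$j = 25$
$\left(156 + l\right) j = \left(156 - 118\right) 25 = 38 \cdot 25 = 950$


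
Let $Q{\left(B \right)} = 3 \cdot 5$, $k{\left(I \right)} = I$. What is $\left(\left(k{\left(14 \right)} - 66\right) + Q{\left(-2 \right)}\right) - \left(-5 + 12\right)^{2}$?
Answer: $-86$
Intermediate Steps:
$Q{\left(B \right)} = 15$
$\left(\left(k{\left(14 \right)} - 66\right) + Q{\left(-2 \right)}\right) - \left(-5 + 12\right)^{2} = \left(\left(14 - 66\right) + 15\right) - \left(-5 + 12\right)^{2} = \left(-52 + 15\right) - 7^{2} = -37 - 49 = -86$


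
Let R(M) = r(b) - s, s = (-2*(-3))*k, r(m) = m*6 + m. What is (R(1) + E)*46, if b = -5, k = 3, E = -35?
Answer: -4048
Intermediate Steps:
r(m) = 7*m (r(m) = 6*m + m = 7*m)
s = 18 (s = -2*(-3)*3 = 6*3 = 18)
R(M) = -53 (R(M) = 7*(-5) - 1*18 = -35 - 18 = -53)
(R(1) + E)*46 = (-53 - 35)*46 = -88*46 = -4048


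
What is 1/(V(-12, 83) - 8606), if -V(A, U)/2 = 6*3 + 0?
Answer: -1/8642 ≈ -0.00011571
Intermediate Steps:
V(A, U) = -36 (V(A, U) = -2*(6*3 + 0) = -2*(18 + 0) = -2*18 = -36)
1/(V(-12, 83) - 8606) = 1/(-36 - 8606) = 1/(-8642) = -1/8642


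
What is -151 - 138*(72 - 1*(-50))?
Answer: -16987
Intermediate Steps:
-151 - 138*(72 - 1*(-50)) = -151 - 138*(72 + 50) = -151 - 138*122 = -151 - 16836 = -16987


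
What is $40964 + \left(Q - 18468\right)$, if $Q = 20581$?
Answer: $43077$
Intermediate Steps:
$40964 + \left(Q - 18468\right) = 40964 + \left(20581 - 18468\right) = 40964 + 2113 = 43077$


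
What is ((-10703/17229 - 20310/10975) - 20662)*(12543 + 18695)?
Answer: -24411930495527534/37817655 ≈ -6.4552e+8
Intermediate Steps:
((-10703/17229 - 20310/10975) - 20662)*(12543 + 18695) = ((-10703*1/17229 - 20310*1/10975) - 20662)*31238 = ((-10703/17229 - 4062/2195) - 20662)*31238 = (-93477283/37817655 - 20662)*31238 = -781481864893/37817655*31238 = -24411930495527534/37817655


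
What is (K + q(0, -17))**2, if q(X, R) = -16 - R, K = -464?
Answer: 214369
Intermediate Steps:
(K + q(0, -17))**2 = (-464 + (-16 - 1*(-17)))**2 = (-464 + (-16 + 17))**2 = (-464 + 1)**2 = (-463)**2 = 214369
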